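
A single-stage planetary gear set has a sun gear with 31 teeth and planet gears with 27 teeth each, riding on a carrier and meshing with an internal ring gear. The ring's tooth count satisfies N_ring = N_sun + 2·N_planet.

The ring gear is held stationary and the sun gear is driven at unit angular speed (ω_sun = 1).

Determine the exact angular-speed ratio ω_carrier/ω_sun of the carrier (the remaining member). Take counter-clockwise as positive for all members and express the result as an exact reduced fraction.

N_ring = 31 + 2·27 = 85
31(ω_s−ω_c) = −85(ω_r−ω_c),  ω_r=0, ω_s=1
31(1−ω_c) = −85(0−ω_c)  ⇒  116ω_c = 31  ⇒  ω_c = 31/116
ω_c/ω_s = 31/116

31/116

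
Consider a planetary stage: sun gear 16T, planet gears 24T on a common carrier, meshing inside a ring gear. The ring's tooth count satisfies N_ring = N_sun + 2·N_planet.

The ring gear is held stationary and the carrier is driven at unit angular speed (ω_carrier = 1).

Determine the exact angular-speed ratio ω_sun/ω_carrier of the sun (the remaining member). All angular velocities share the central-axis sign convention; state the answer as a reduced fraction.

5

N_ring = 16 + 2·24 = 64
16(ω_s−ω_c) = −64(ω_r−ω_c),  ω_r=0, ω_c=1
ω_s = 1 − (64/16)(0−1) = 5
ω_s/ω_c = 5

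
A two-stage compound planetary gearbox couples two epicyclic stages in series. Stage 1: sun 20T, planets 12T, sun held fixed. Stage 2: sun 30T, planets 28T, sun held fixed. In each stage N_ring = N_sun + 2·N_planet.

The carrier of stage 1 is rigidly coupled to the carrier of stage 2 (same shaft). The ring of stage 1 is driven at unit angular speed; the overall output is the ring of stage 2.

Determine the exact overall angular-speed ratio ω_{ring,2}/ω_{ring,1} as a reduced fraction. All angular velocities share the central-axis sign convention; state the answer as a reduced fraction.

Stage 1: N_ring = 20 + 2·12 = 44
Stage 1: 20(ω_s−ω_c) = −44(ω_r−ω_c),  ω_s=0, ω_r=1
Stage 1: 20(0−ω_c) = −44(1−ω_c)  ⇒  64ω_c = 44  ⇒  ω_c = 11/16
  ⇒ ω_c¹/ω_r¹ = 11/16
Stage 2: N_ring = 30 + 2·28 = 86
Stage 2: 30(ω_s−ω_c) = −86(ω_r−ω_c),  ω_s=0, ω_c=1
Stage 2: ω_r = 1 − (30/86)(0−1) = 58/43
  ⇒ ω_r²/ω_c² = 58/43
Coupling ω_c² = ω_c¹ ⇒ overall = 11/16 × 58/43 = 319/344

319/344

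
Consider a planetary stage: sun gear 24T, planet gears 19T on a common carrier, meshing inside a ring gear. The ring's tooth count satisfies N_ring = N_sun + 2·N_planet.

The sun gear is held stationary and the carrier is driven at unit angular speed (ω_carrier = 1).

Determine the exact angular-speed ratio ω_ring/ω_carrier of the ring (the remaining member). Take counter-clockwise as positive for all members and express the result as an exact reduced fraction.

N_ring = 24 + 2·19 = 62
24(ω_s−ω_c) = −62(ω_r−ω_c),  ω_s=0, ω_c=1
ω_r = 1 − (24/62)(0−1) = 43/31
ω_r/ω_c = 43/31

43/31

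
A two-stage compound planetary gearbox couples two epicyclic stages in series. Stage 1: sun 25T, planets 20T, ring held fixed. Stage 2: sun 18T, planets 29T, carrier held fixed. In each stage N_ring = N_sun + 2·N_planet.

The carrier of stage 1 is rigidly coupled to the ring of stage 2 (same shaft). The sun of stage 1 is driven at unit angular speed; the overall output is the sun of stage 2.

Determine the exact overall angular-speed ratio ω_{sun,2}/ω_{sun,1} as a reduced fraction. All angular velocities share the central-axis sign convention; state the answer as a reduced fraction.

Stage 1: N_ring = 25 + 2·20 = 65
Stage 1: 25(ω_s−ω_c) = −65(ω_r−ω_c),  ω_r=0, ω_s=1
Stage 1: 25(1−ω_c) = −65(0−ω_c)  ⇒  90ω_c = 25  ⇒  ω_c = 5/18
  ⇒ ω_c¹/ω_s¹ = 5/18
Stage 2: N_ring = 18 + 2·29 = 76
Stage 2: 18(ω_s−ω_c) = −76(ω_r−ω_c),  ω_c=0, ω_r=1
Stage 2: ω_s = 0 − (76/18)(1−0) = -38/9
  ⇒ ω_s²/ω_r² = -38/9
Coupling ω_r² = ω_c¹ ⇒ overall = 5/18 × -38/9 = -95/81

-95/81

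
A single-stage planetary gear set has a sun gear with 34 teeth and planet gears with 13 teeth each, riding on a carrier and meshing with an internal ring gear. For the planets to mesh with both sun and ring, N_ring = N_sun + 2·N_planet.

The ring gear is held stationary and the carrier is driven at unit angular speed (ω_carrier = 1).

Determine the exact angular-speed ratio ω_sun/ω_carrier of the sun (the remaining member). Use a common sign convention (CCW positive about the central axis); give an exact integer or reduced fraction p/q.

N_ring = 34 + 2·13 = 60
34(ω_s−ω_c) = −60(ω_r−ω_c),  ω_r=0, ω_c=1
ω_s = 1 − (60/34)(0−1) = 47/17
ω_s/ω_c = 47/17

47/17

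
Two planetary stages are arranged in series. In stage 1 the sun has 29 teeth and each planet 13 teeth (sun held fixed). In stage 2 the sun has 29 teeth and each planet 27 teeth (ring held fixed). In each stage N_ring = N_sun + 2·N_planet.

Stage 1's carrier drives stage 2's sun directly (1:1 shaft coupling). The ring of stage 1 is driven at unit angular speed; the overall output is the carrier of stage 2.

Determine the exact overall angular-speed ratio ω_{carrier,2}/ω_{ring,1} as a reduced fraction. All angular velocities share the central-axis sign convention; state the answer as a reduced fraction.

1595/9408

Stage 1: N_ring = 29 + 2·13 = 55
Stage 1: 29(ω_s−ω_c) = −55(ω_r−ω_c),  ω_s=0, ω_r=1
Stage 1: 29(0−ω_c) = −55(1−ω_c)  ⇒  84ω_c = 55  ⇒  ω_c = 55/84
  ⇒ ω_c¹/ω_r¹ = 55/84
Stage 2: N_ring = 29 + 2·27 = 83
Stage 2: 29(ω_s−ω_c) = −83(ω_r−ω_c),  ω_r=0, ω_s=1
Stage 2: 29(1−ω_c) = −83(0−ω_c)  ⇒  112ω_c = 29  ⇒  ω_c = 29/112
  ⇒ ω_c²/ω_s² = 29/112
Coupling ω_s² = ω_c¹ ⇒ overall = 55/84 × 29/112 = 1595/9408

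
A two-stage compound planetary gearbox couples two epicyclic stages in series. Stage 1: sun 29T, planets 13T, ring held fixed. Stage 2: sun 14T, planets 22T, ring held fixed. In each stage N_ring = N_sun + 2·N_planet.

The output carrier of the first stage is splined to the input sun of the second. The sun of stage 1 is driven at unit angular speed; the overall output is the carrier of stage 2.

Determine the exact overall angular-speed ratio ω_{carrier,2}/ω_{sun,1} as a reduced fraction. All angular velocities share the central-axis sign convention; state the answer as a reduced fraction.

29/432

Stage 1: N_ring = 29 + 2·13 = 55
Stage 1: 29(ω_s−ω_c) = −55(ω_r−ω_c),  ω_r=0, ω_s=1
Stage 1: 29(1−ω_c) = −55(0−ω_c)  ⇒  84ω_c = 29  ⇒  ω_c = 29/84
  ⇒ ω_c¹/ω_s¹ = 29/84
Stage 2: N_ring = 14 + 2·22 = 58
Stage 2: 14(ω_s−ω_c) = −58(ω_r−ω_c),  ω_r=0, ω_s=1
Stage 2: 14(1−ω_c) = −58(0−ω_c)  ⇒  72ω_c = 14  ⇒  ω_c = 7/36
  ⇒ ω_c²/ω_s² = 7/36
Coupling ω_s² = ω_c¹ ⇒ overall = 29/84 × 7/36 = 29/432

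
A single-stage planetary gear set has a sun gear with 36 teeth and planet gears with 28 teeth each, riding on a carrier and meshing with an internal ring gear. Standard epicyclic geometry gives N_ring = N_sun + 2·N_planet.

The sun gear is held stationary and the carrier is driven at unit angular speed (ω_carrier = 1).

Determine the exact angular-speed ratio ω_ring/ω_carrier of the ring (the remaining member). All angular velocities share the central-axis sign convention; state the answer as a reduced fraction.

32/23

N_ring = 36 + 2·28 = 92
36(ω_s−ω_c) = −92(ω_r−ω_c),  ω_s=0, ω_c=1
ω_r = 1 − (36/92)(0−1) = 32/23
ω_r/ω_c = 32/23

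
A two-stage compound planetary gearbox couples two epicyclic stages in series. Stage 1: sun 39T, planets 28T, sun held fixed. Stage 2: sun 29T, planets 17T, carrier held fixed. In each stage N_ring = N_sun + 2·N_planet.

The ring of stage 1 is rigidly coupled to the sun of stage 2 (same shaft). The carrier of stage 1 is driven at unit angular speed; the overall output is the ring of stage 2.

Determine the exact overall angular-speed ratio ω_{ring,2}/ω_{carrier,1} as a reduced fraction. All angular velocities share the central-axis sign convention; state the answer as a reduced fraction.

-3886/5985

Stage 1: N_ring = 39 + 2·28 = 95
Stage 1: 39(ω_s−ω_c) = −95(ω_r−ω_c),  ω_s=0, ω_c=1
Stage 1: ω_r = 1 − (39/95)(0−1) = 134/95
  ⇒ ω_r¹/ω_c¹ = 134/95
Stage 2: N_ring = 29 + 2·17 = 63
Stage 2: 29(ω_s−ω_c) = −63(ω_r−ω_c),  ω_c=0, ω_s=1
Stage 2: ω_r = 0 − (29/63)(1−0) = -29/63
  ⇒ ω_r²/ω_s² = -29/63
Coupling ω_s² = ω_r¹ ⇒ overall = 134/95 × -29/63 = -3886/5985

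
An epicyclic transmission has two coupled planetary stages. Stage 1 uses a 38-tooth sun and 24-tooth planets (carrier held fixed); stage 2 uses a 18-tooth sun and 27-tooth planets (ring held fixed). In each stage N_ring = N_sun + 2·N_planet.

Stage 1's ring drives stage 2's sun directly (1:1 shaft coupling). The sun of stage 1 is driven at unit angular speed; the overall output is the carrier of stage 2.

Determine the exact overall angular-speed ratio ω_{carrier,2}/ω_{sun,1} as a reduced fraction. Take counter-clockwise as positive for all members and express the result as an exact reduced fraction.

Stage 1: N_ring = 38 + 2·24 = 86
Stage 1: 38(ω_s−ω_c) = −86(ω_r−ω_c),  ω_c=0, ω_s=1
Stage 1: ω_r = 0 − (38/86)(1−0) = -19/43
  ⇒ ω_r¹/ω_s¹ = -19/43
Stage 2: N_ring = 18 + 2·27 = 72
Stage 2: 18(ω_s−ω_c) = −72(ω_r−ω_c),  ω_r=0, ω_s=1
Stage 2: 18(1−ω_c) = −72(0−ω_c)  ⇒  90ω_c = 18  ⇒  ω_c = 1/5
  ⇒ ω_c²/ω_s² = 1/5
Coupling ω_s² = ω_r¹ ⇒ overall = -19/43 × 1/5 = -19/215

-19/215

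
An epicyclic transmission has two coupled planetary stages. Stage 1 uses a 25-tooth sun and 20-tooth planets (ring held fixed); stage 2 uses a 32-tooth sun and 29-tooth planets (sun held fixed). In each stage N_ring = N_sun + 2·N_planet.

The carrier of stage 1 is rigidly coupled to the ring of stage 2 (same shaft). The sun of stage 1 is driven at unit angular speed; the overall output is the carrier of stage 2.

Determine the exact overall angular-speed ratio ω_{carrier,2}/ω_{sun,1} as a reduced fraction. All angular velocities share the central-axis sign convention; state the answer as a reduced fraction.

25/122

Stage 1: N_ring = 25 + 2·20 = 65
Stage 1: 25(ω_s−ω_c) = −65(ω_r−ω_c),  ω_r=0, ω_s=1
Stage 1: 25(1−ω_c) = −65(0−ω_c)  ⇒  90ω_c = 25  ⇒  ω_c = 5/18
  ⇒ ω_c¹/ω_s¹ = 5/18
Stage 2: N_ring = 32 + 2·29 = 90
Stage 2: 32(ω_s−ω_c) = −90(ω_r−ω_c),  ω_s=0, ω_r=1
Stage 2: 32(0−ω_c) = −90(1−ω_c)  ⇒  122ω_c = 90  ⇒  ω_c = 45/61
  ⇒ ω_c²/ω_r² = 45/61
Coupling ω_r² = ω_c¹ ⇒ overall = 5/18 × 45/61 = 25/122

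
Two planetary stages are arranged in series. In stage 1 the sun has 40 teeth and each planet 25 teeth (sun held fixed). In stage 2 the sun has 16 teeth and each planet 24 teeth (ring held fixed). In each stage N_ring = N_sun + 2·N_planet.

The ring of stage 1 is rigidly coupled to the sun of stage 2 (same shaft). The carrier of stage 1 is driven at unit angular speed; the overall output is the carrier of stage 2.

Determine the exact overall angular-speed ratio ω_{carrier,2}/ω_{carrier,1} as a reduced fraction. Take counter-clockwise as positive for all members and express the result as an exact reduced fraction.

13/45

Stage 1: N_ring = 40 + 2·25 = 90
Stage 1: 40(ω_s−ω_c) = −90(ω_r−ω_c),  ω_s=0, ω_c=1
Stage 1: ω_r = 1 − (40/90)(0−1) = 13/9
  ⇒ ω_r¹/ω_c¹ = 13/9
Stage 2: N_ring = 16 + 2·24 = 64
Stage 2: 16(ω_s−ω_c) = −64(ω_r−ω_c),  ω_r=0, ω_s=1
Stage 2: 16(1−ω_c) = −64(0−ω_c)  ⇒  80ω_c = 16  ⇒  ω_c = 1/5
  ⇒ ω_c²/ω_s² = 1/5
Coupling ω_s² = ω_r¹ ⇒ overall = 13/9 × 1/5 = 13/45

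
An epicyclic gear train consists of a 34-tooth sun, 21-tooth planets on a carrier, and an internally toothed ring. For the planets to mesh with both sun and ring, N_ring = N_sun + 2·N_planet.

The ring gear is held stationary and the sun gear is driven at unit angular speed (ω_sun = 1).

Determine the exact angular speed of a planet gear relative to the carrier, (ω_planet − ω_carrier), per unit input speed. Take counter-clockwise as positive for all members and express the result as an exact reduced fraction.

-1292/1155

N_ring = 34 + 2·21 = 76
34(ω_s−ω_c) = −76(ω_r−ω_c),  ω_r=0, ω_s=1
34(1−ω_c) = −76(0−ω_c)  ⇒  110ω_c = 34  ⇒  ω_c = 17/55
sun–planet: 34·(1−17/55) = −21·(ω_p−ω_c)  ⇒  ω_p−ω_c = −(34/21)·(38/55) = -1292/1155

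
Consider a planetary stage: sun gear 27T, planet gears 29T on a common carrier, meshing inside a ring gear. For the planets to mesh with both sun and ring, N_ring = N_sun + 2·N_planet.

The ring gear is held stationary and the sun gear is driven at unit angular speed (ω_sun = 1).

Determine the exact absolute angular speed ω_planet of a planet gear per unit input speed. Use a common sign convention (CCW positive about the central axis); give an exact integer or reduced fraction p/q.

-27/58

N_ring = 27 + 2·29 = 85
27(ω_s−ω_c) = −85(ω_r−ω_c),  ω_r=0, ω_s=1
27(1−ω_c) = −85(0−ω_c)  ⇒  112ω_c = 27  ⇒  ω_c = 27/112
sun–planet: 27·(1−27/112) = −29·(ω_p−ω_c)  ⇒  ω_p−ω_c = −(27/29)·(85/112) = -2295/3248
ω_p = 27/112 − 2295/3248 = -27/58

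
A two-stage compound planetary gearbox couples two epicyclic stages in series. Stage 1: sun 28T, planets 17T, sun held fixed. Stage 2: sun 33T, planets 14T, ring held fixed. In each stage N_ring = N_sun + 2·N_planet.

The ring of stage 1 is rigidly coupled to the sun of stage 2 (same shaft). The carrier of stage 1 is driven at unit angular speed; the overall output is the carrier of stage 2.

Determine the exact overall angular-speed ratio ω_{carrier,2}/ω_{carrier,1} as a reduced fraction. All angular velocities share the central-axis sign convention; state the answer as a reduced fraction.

Stage 1: N_ring = 28 + 2·17 = 62
Stage 1: 28(ω_s−ω_c) = −62(ω_r−ω_c),  ω_s=0, ω_c=1
Stage 1: ω_r = 1 − (28/62)(0−1) = 45/31
  ⇒ ω_r¹/ω_c¹ = 45/31
Stage 2: N_ring = 33 + 2·14 = 61
Stage 2: 33(ω_s−ω_c) = −61(ω_r−ω_c),  ω_r=0, ω_s=1
Stage 2: 33(1−ω_c) = −61(0−ω_c)  ⇒  94ω_c = 33  ⇒  ω_c = 33/94
  ⇒ ω_c²/ω_s² = 33/94
Coupling ω_s² = ω_r¹ ⇒ overall = 45/31 × 33/94 = 1485/2914

1485/2914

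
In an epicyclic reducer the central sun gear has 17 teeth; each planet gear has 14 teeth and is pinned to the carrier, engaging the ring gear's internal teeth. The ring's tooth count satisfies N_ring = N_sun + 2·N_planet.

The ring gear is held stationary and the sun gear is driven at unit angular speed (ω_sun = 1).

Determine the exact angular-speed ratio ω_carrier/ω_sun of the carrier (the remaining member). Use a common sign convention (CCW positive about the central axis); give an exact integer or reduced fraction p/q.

N_ring = 17 + 2·14 = 45
17(ω_s−ω_c) = −45(ω_r−ω_c),  ω_r=0, ω_s=1
17(1−ω_c) = −45(0−ω_c)  ⇒  62ω_c = 17  ⇒  ω_c = 17/62
ω_c/ω_s = 17/62

17/62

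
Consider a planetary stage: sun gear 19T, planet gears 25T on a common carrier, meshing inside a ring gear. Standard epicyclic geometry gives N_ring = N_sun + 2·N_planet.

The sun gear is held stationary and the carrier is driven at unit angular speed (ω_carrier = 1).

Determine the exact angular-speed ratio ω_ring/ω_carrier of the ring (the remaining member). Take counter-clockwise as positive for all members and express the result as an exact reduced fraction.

N_ring = 19 + 2·25 = 69
19(ω_s−ω_c) = −69(ω_r−ω_c),  ω_s=0, ω_c=1
ω_r = 1 − (19/69)(0−1) = 88/69
ω_r/ω_c = 88/69

88/69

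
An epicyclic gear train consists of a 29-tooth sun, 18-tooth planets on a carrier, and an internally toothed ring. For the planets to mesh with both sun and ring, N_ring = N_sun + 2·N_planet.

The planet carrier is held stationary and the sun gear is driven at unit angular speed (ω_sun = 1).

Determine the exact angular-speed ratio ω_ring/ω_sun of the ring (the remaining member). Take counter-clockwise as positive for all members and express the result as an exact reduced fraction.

N_ring = 29 + 2·18 = 65
29(ω_s−ω_c) = −65(ω_r−ω_c),  ω_c=0, ω_s=1
ω_r = 0 − (29/65)(1−0) = -29/65
ω_r/ω_s = -29/65

-29/65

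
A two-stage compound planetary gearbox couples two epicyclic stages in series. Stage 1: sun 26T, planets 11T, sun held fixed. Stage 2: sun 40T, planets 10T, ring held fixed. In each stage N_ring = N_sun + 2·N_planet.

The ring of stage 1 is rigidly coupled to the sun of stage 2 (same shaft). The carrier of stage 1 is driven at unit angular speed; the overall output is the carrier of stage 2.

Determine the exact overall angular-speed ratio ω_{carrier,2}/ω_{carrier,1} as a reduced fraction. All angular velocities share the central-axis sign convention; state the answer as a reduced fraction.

37/60

Stage 1: N_ring = 26 + 2·11 = 48
Stage 1: 26(ω_s−ω_c) = −48(ω_r−ω_c),  ω_s=0, ω_c=1
Stage 1: ω_r = 1 − (26/48)(0−1) = 37/24
  ⇒ ω_r¹/ω_c¹ = 37/24
Stage 2: N_ring = 40 + 2·10 = 60
Stage 2: 40(ω_s−ω_c) = −60(ω_r−ω_c),  ω_r=0, ω_s=1
Stage 2: 40(1−ω_c) = −60(0−ω_c)  ⇒  100ω_c = 40  ⇒  ω_c = 2/5
  ⇒ ω_c²/ω_s² = 2/5
Coupling ω_s² = ω_r¹ ⇒ overall = 37/24 × 2/5 = 37/60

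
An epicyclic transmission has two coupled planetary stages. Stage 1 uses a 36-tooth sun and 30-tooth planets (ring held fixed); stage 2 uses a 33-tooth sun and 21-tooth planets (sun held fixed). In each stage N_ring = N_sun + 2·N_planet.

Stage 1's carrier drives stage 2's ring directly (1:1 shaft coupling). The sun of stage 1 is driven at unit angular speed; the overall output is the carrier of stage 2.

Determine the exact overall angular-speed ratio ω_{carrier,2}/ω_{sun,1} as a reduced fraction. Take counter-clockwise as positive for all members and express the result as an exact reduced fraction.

Stage 1: N_ring = 36 + 2·30 = 96
Stage 1: 36(ω_s−ω_c) = −96(ω_r−ω_c),  ω_r=0, ω_s=1
Stage 1: 36(1−ω_c) = −96(0−ω_c)  ⇒  132ω_c = 36  ⇒  ω_c = 3/11
  ⇒ ω_c¹/ω_s¹ = 3/11
Stage 2: N_ring = 33 + 2·21 = 75
Stage 2: 33(ω_s−ω_c) = −75(ω_r−ω_c),  ω_s=0, ω_r=1
Stage 2: 33(0−ω_c) = −75(1−ω_c)  ⇒  108ω_c = 75  ⇒  ω_c = 25/36
  ⇒ ω_c²/ω_r² = 25/36
Coupling ω_r² = ω_c¹ ⇒ overall = 3/11 × 25/36 = 25/132

25/132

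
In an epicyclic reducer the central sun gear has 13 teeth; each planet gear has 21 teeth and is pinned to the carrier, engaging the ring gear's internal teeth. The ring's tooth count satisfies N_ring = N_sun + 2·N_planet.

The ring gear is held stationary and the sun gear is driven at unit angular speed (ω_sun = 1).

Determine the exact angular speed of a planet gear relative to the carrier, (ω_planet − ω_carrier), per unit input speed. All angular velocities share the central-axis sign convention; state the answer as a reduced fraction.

-715/1428

N_ring = 13 + 2·21 = 55
13(ω_s−ω_c) = −55(ω_r−ω_c),  ω_r=0, ω_s=1
13(1−ω_c) = −55(0−ω_c)  ⇒  68ω_c = 13  ⇒  ω_c = 13/68
sun–planet: 13·(1−13/68) = −21·(ω_p−ω_c)  ⇒  ω_p−ω_c = −(13/21)·(55/68) = -715/1428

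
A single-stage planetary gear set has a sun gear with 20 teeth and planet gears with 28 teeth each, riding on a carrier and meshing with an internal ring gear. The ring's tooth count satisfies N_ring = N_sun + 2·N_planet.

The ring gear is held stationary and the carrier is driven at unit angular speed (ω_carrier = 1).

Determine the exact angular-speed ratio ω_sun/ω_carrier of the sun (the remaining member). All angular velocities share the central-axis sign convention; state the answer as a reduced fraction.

N_ring = 20 + 2·28 = 76
20(ω_s−ω_c) = −76(ω_r−ω_c),  ω_r=0, ω_c=1
ω_s = 1 − (76/20)(0−1) = 24/5
ω_s/ω_c = 24/5

24/5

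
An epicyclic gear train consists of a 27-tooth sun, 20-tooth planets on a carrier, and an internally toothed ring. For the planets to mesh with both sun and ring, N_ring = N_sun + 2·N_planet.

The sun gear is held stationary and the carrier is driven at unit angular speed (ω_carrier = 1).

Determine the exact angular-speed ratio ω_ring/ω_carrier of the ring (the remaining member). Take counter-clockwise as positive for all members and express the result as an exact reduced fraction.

94/67

N_ring = 27 + 2·20 = 67
27(ω_s−ω_c) = −67(ω_r−ω_c),  ω_s=0, ω_c=1
ω_r = 1 − (27/67)(0−1) = 94/67
ω_r/ω_c = 94/67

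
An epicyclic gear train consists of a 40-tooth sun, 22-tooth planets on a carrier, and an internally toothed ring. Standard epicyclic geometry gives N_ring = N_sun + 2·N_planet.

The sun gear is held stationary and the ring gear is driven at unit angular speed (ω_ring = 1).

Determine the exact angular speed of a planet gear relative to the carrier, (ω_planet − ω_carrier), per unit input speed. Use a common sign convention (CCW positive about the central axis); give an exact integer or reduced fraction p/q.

N_ring = 40 + 2·22 = 84
40(ω_s−ω_c) = −84(ω_r−ω_c),  ω_s=0, ω_r=1
40(0−ω_c) = −84(1−ω_c)  ⇒  124ω_c = 84  ⇒  ω_c = 21/31
sun–planet: 40·(0−21/31) = −22·(ω_p−ω_c)  ⇒  ω_p−ω_c = −(40/22)·(-21/31) = 420/341

420/341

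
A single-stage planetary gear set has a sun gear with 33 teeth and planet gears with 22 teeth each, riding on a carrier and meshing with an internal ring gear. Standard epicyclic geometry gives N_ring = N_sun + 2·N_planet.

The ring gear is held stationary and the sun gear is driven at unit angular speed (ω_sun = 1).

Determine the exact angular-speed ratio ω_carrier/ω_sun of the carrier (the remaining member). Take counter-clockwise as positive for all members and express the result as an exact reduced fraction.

3/10

N_ring = 33 + 2·22 = 77
33(ω_s−ω_c) = −77(ω_r−ω_c),  ω_r=0, ω_s=1
33(1−ω_c) = −77(0−ω_c)  ⇒  110ω_c = 33  ⇒  ω_c = 3/10
ω_c/ω_s = 3/10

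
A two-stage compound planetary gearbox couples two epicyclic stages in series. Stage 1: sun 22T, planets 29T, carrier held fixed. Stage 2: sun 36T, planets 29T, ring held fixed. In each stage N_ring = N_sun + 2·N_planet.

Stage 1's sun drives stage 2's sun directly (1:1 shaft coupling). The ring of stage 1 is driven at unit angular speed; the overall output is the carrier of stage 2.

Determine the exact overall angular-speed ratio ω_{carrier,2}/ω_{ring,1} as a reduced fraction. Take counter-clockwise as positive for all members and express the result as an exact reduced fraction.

Stage 1: N_ring = 22 + 2·29 = 80
Stage 1: 22(ω_s−ω_c) = −80(ω_r−ω_c),  ω_c=0, ω_r=1
Stage 1: ω_s = 0 − (80/22)(1−0) = -40/11
  ⇒ ω_s¹/ω_r¹ = -40/11
Stage 2: N_ring = 36 + 2·29 = 94
Stage 2: 36(ω_s−ω_c) = −94(ω_r−ω_c),  ω_r=0, ω_s=1
Stage 2: 36(1−ω_c) = −94(0−ω_c)  ⇒  130ω_c = 36  ⇒  ω_c = 18/65
  ⇒ ω_c²/ω_s² = 18/65
Coupling ω_s² = ω_s¹ ⇒ overall = -40/11 × 18/65 = -144/143

-144/143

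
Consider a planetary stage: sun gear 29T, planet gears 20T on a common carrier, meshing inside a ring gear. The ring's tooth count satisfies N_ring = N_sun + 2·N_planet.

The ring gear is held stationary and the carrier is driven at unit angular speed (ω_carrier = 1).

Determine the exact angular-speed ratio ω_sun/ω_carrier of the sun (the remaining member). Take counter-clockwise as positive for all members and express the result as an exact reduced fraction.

98/29

N_ring = 29 + 2·20 = 69
29(ω_s−ω_c) = −69(ω_r−ω_c),  ω_r=0, ω_c=1
ω_s = 1 − (69/29)(0−1) = 98/29
ω_s/ω_c = 98/29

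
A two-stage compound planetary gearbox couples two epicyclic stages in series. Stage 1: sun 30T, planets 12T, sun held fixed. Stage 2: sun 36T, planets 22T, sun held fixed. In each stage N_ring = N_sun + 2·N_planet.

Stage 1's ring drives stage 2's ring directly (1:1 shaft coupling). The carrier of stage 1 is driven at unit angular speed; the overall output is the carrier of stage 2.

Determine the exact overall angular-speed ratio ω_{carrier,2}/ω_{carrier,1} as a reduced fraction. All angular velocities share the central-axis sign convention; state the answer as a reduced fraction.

Stage 1: N_ring = 30 + 2·12 = 54
Stage 1: 30(ω_s−ω_c) = −54(ω_r−ω_c),  ω_s=0, ω_c=1
Stage 1: ω_r = 1 − (30/54)(0−1) = 14/9
  ⇒ ω_r¹/ω_c¹ = 14/9
Stage 2: N_ring = 36 + 2·22 = 80
Stage 2: 36(ω_s−ω_c) = −80(ω_r−ω_c),  ω_s=0, ω_r=1
Stage 2: 36(0−ω_c) = −80(1−ω_c)  ⇒  116ω_c = 80  ⇒  ω_c = 20/29
  ⇒ ω_c²/ω_r² = 20/29
Coupling ω_r² = ω_r¹ ⇒ overall = 14/9 × 20/29 = 280/261

280/261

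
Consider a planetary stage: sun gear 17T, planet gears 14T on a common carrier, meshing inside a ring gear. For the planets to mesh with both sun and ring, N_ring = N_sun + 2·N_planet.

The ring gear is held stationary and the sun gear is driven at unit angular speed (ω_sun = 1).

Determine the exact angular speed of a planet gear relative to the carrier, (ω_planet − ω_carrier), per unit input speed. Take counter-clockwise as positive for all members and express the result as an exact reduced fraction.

N_ring = 17 + 2·14 = 45
17(ω_s−ω_c) = −45(ω_r−ω_c),  ω_r=0, ω_s=1
17(1−ω_c) = −45(0−ω_c)  ⇒  62ω_c = 17  ⇒  ω_c = 17/62
sun–planet: 17·(1−17/62) = −14·(ω_p−ω_c)  ⇒  ω_p−ω_c = −(17/14)·(45/62) = -765/868

-765/868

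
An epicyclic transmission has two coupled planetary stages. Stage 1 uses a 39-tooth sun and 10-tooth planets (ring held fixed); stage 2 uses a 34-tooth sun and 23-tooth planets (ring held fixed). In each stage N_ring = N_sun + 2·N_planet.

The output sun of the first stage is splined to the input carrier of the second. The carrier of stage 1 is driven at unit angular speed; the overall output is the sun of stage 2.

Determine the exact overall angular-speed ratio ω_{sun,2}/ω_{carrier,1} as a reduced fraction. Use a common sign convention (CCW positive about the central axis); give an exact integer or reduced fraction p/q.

1862/221

Stage 1: N_ring = 39 + 2·10 = 59
Stage 1: 39(ω_s−ω_c) = −59(ω_r−ω_c),  ω_r=0, ω_c=1
Stage 1: ω_s = 1 − (59/39)(0−1) = 98/39
  ⇒ ω_s¹/ω_c¹ = 98/39
Stage 2: N_ring = 34 + 2·23 = 80
Stage 2: 34(ω_s−ω_c) = −80(ω_r−ω_c),  ω_r=0, ω_c=1
Stage 2: ω_s = 1 − (80/34)(0−1) = 57/17
  ⇒ ω_s²/ω_c² = 57/17
Coupling ω_c² = ω_s¹ ⇒ overall = 98/39 × 57/17 = 1862/221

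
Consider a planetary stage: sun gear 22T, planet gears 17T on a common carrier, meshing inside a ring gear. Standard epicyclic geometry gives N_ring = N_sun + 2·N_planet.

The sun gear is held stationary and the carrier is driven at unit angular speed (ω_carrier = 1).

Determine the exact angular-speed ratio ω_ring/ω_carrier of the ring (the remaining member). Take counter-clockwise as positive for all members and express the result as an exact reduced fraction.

N_ring = 22 + 2·17 = 56
22(ω_s−ω_c) = −56(ω_r−ω_c),  ω_s=0, ω_c=1
ω_r = 1 − (22/56)(0−1) = 39/28
ω_r/ω_c = 39/28

39/28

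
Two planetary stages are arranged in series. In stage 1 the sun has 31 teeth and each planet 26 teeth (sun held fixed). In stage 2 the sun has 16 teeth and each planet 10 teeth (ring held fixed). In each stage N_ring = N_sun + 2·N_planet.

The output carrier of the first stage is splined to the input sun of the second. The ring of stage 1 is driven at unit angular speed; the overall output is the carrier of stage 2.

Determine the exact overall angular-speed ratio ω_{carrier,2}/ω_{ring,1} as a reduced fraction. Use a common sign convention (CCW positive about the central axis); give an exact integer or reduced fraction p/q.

Stage 1: N_ring = 31 + 2·26 = 83
Stage 1: 31(ω_s−ω_c) = −83(ω_r−ω_c),  ω_s=0, ω_r=1
Stage 1: 31(0−ω_c) = −83(1−ω_c)  ⇒  114ω_c = 83  ⇒  ω_c = 83/114
  ⇒ ω_c¹/ω_r¹ = 83/114
Stage 2: N_ring = 16 + 2·10 = 36
Stage 2: 16(ω_s−ω_c) = −36(ω_r−ω_c),  ω_r=0, ω_s=1
Stage 2: 16(1−ω_c) = −36(0−ω_c)  ⇒  52ω_c = 16  ⇒  ω_c = 4/13
  ⇒ ω_c²/ω_s² = 4/13
Coupling ω_s² = ω_c¹ ⇒ overall = 83/114 × 4/13 = 166/741

166/741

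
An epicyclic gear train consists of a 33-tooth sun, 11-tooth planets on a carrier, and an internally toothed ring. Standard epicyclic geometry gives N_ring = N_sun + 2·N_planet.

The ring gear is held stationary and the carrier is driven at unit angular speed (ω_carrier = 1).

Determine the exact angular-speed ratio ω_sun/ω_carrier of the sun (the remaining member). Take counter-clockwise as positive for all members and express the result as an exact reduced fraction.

8/3

N_ring = 33 + 2·11 = 55
33(ω_s−ω_c) = −55(ω_r−ω_c),  ω_r=0, ω_c=1
ω_s = 1 − (55/33)(0−1) = 8/3
ω_s/ω_c = 8/3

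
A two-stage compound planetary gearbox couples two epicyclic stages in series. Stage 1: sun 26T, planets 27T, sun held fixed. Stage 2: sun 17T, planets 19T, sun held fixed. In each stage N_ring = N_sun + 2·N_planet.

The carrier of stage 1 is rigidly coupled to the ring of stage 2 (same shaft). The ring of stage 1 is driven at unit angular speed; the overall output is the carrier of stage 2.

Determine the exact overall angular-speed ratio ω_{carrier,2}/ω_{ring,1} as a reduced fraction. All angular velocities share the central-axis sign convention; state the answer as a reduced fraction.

275/477

Stage 1: N_ring = 26 + 2·27 = 80
Stage 1: 26(ω_s−ω_c) = −80(ω_r−ω_c),  ω_s=0, ω_r=1
Stage 1: 26(0−ω_c) = −80(1−ω_c)  ⇒  106ω_c = 80  ⇒  ω_c = 40/53
  ⇒ ω_c¹/ω_r¹ = 40/53
Stage 2: N_ring = 17 + 2·19 = 55
Stage 2: 17(ω_s−ω_c) = −55(ω_r−ω_c),  ω_s=0, ω_r=1
Stage 2: 17(0−ω_c) = −55(1−ω_c)  ⇒  72ω_c = 55  ⇒  ω_c = 55/72
  ⇒ ω_c²/ω_r² = 55/72
Coupling ω_r² = ω_c¹ ⇒ overall = 40/53 × 55/72 = 275/477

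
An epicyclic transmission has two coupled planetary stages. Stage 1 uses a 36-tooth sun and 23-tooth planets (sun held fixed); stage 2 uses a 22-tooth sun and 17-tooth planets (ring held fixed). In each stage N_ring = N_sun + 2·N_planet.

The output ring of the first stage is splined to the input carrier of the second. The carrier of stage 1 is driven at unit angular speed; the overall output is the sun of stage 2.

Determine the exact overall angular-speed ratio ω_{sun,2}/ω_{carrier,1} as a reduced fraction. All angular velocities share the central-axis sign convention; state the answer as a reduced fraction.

2301/451

Stage 1: N_ring = 36 + 2·23 = 82
Stage 1: 36(ω_s−ω_c) = −82(ω_r−ω_c),  ω_s=0, ω_c=1
Stage 1: ω_r = 1 − (36/82)(0−1) = 59/41
  ⇒ ω_r¹/ω_c¹ = 59/41
Stage 2: N_ring = 22 + 2·17 = 56
Stage 2: 22(ω_s−ω_c) = −56(ω_r−ω_c),  ω_r=0, ω_c=1
Stage 2: ω_s = 1 − (56/22)(0−1) = 39/11
  ⇒ ω_s²/ω_c² = 39/11
Coupling ω_c² = ω_r¹ ⇒ overall = 59/41 × 39/11 = 2301/451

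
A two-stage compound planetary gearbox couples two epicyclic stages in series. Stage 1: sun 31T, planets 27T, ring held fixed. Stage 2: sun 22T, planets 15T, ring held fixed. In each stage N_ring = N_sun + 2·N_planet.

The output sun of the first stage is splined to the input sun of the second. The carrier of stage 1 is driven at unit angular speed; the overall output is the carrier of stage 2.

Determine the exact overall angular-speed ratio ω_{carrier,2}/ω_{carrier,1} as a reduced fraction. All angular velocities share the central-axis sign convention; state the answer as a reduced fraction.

Stage 1: N_ring = 31 + 2·27 = 85
Stage 1: 31(ω_s−ω_c) = −85(ω_r−ω_c),  ω_r=0, ω_c=1
Stage 1: ω_s = 1 − (85/31)(0−1) = 116/31
  ⇒ ω_s¹/ω_c¹ = 116/31
Stage 2: N_ring = 22 + 2·15 = 52
Stage 2: 22(ω_s−ω_c) = −52(ω_r−ω_c),  ω_r=0, ω_s=1
Stage 2: 22(1−ω_c) = −52(0−ω_c)  ⇒  74ω_c = 22  ⇒  ω_c = 11/37
  ⇒ ω_c²/ω_s² = 11/37
Coupling ω_s² = ω_s¹ ⇒ overall = 116/31 × 11/37 = 1276/1147

1276/1147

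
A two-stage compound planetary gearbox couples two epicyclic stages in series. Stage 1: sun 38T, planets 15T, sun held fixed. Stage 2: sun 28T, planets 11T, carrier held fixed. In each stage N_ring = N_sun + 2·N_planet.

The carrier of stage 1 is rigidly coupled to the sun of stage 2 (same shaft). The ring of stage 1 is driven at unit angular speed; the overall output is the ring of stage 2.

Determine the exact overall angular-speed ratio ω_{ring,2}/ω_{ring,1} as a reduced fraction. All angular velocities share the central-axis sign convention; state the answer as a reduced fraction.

Stage 1: N_ring = 38 + 2·15 = 68
Stage 1: 38(ω_s−ω_c) = −68(ω_r−ω_c),  ω_s=0, ω_r=1
Stage 1: 38(0−ω_c) = −68(1−ω_c)  ⇒  106ω_c = 68  ⇒  ω_c = 34/53
  ⇒ ω_c¹/ω_r¹ = 34/53
Stage 2: N_ring = 28 + 2·11 = 50
Stage 2: 28(ω_s−ω_c) = −50(ω_r−ω_c),  ω_c=0, ω_s=1
Stage 2: ω_r = 0 − (28/50)(1−0) = -14/25
  ⇒ ω_r²/ω_s² = -14/25
Coupling ω_s² = ω_c¹ ⇒ overall = 34/53 × -14/25 = -476/1325

-476/1325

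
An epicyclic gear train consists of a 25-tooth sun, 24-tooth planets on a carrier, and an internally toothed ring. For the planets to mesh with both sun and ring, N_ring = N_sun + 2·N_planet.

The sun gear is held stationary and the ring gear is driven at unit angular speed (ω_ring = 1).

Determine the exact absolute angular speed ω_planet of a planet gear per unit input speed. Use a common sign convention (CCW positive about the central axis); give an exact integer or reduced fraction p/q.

N_ring = 25 + 2·24 = 73
25(ω_s−ω_c) = −73(ω_r−ω_c),  ω_s=0, ω_r=1
25(0−ω_c) = −73(1−ω_c)  ⇒  98ω_c = 73  ⇒  ω_c = 73/98
sun–planet: 25·(0−73/98) = −24·(ω_p−ω_c)  ⇒  ω_p−ω_c = −(25/24)·(-73/98) = 1825/2352
ω_p = 73/98 + 1825/2352 = 73/48

73/48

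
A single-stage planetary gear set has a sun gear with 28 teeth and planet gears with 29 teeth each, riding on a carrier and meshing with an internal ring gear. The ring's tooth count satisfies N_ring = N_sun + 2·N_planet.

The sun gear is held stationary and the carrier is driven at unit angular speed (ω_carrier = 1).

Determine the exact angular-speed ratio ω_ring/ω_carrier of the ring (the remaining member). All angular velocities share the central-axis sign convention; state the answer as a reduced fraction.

N_ring = 28 + 2·29 = 86
28(ω_s−ω_c) = −86(ω_r−ω_c),  ω_s=0, ω_c=1
ω_r = 1 − (28/86)(0−1) = 57/43
ω_r/ω_c = 57/43

57/43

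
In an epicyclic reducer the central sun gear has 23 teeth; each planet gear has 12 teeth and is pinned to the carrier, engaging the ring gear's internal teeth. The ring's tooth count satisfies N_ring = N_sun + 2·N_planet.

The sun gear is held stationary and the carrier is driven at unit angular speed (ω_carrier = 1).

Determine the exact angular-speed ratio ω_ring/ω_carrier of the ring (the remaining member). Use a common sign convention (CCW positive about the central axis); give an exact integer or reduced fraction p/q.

N_ring = 23 + 2·12 = 47
23(ω_s−ω_c) = −47(ω_r−ω_c),  ω_s=0, ω_c=1
ω_r = 1 − (23/47)(0−1) = 70/47
ω_r/ω_c = 70/47

70/47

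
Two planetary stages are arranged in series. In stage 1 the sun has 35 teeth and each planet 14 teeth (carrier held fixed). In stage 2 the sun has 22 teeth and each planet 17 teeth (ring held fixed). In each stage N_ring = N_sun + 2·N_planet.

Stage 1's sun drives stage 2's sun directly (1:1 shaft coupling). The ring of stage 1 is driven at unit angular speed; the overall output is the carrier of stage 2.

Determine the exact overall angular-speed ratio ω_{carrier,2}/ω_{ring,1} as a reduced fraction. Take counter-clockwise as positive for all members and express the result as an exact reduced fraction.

Stage 1: N_ring = 35 + 2·14 = 63
Stage 1: 35(ω_s−ω_c) = −63(ω_r−ω_c),  ω_c=0, ω_r=1
Stage 1: ω_s = 0 − (63/35)(1−0) = -9/5
  ⇒ ω_s¹/ω_r¹ = -9/5
Stage 2: N_ring = 22 + 2·17 = 56
Stage 2: 22(ω_s−ω_c) = −56(ω_r−ω_c),  ω_r=0, ω_s=1
Stage 2: 22(1−ω_c) = −56(0−ω_c)  ⇒  78ω_c = 22  ⇒  ω_c = 11/39
  ⇒ ω_c²/ω_s² = 11/39
Coupling ω_s² = ω_s¹ ⇒ overall = -9/5 × 11/39 = -33/65

-33/65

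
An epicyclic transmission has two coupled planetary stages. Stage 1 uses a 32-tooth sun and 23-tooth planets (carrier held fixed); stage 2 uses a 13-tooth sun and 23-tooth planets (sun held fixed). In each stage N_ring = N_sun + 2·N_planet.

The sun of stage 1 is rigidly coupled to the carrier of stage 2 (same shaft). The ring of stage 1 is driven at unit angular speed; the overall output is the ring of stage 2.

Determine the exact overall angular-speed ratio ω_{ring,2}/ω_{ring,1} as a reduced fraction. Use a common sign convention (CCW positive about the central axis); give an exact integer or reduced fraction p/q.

-351/118

Stage 1: N_ring = 32 + 2·23 = 78
Stage 1: 32(ω_s−ω_c) = −78(ω_r−ω_c),  ω_c=0, ω_r=1
Stage 1: ω_s = 0 − (78/32)(1−0) = -39/16
  ⇒ ω_s¹/ω_r¹ = -39/16
Stage 2: N_ring = 13 + 2·23 = 59
Stage 2: 13(ω_s−ω_c) = −59(ω_r−ω_c),  ω_s=0, ω_c=1
Stage 2: ω_r = 1 − (13/59)(0−1) = 72/59
  ⇒ ω_r²/ω_c² = 72/59
Coupling ω_c² = ω_s¹ ⇒ overall = -39/16 × 72/59 = -351/118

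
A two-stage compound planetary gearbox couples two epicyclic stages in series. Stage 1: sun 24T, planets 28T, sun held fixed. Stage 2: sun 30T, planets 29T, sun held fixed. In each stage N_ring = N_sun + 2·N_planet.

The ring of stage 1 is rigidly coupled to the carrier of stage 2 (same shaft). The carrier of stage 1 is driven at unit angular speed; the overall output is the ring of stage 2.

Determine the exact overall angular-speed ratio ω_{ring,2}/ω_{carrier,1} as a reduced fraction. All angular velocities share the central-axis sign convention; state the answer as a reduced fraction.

767/440

Stage 1: N_ring = 24 + 2·28 = 80
Stage 1: 24(ω_s−ω_c) = −80(ω_r−ω_c),  ω_s=0, ω_c=1
Stage 1: ω_r = 1 − (24/80)(0−1) = 13/10
  ⇒ ω_r¹/ω_c¹ = 13/10
Stage 2: N_ring = 30 + 2·29 = 88
Stage 2: 30(ω_s−ω_c) = −88(ω_r−ω_c),  ω_s=0, ω_c=1
Stage 2: ω_r = 1 − (30/88)(0−1) = 59/44
  ⇒ ω_r²/ω_c² = 59/44
Coupling ω_c² = ω_r¹ ⇒ overall = 13/10 × 59/44 = 767/440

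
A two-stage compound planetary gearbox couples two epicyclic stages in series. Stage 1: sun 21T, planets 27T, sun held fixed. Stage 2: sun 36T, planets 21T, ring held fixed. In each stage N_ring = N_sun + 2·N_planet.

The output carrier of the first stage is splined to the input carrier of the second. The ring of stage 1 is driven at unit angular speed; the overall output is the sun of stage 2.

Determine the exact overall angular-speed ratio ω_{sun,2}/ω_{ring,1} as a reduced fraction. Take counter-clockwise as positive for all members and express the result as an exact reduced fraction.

475/192

Stage 1: N_ring = 21 + 2·27 = 75
Stage 1: 21(ω_s−ω_c) = −75(ω_r−ω_c),  ω_s=0, ω_r=1
Stage 1: 21(0−ω_c) = −75(1−ω_c)  ⇒  96ω_c = 75  ⇒  ω_c = 25/32
  ⇒ ω_c¹/ω_r¹ = 25/32
Stage 2: N_ring = 36 + 2·21 = 78
Stage 2: 36(ω_s−ω_c) = −78(ω_r−ω_c),  ω_r=0, ω_c=1
Stage 2: ω_s = 1 − (78/36)(0−1) = 19/6
  ⇒ ω_s²/ω_c² = 19/6
Coupling ω_c² = ω_c¹ ⇒ overall = 25/32 × 19/6 = 475/192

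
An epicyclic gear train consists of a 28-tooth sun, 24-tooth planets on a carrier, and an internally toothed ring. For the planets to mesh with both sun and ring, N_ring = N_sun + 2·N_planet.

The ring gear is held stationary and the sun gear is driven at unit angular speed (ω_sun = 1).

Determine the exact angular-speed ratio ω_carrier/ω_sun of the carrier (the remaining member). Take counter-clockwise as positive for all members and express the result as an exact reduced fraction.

7/26

N_ring = 28 + 2·24 = 76
28(ω_s−ω_c) = −76(ω_r−ω_c),  ω_r=0, ω_s=1
28(1−ω_c) = −76(0−ω_c)  ⇒  104ω_c = 28  ⇒  ω_c = 7/26
ω_c/ω_s = 7/26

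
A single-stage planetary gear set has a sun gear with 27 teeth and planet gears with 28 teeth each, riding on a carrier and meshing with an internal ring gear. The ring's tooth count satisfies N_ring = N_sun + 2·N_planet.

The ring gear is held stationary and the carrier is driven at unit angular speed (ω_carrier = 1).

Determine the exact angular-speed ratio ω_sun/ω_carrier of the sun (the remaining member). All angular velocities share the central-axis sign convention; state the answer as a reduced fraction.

110/27

N_ring = 27 + 2·28 = 83
27(ω_s−ω_c) = −83(ω_r−ω_c),  ω_r=0, ω_c=1
ω_s = 1 − (83/27)(0−1) = 110/27
ω_s/ω_c = 110/27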